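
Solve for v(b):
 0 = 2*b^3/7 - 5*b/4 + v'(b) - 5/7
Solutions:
 v(b) = C1 - b^4/14 + 5*b^2/8 + 5*b/7


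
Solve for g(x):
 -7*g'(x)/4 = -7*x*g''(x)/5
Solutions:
 g(x) = C1 + C2*x^(9/4)


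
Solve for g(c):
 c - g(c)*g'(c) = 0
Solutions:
 g(c) = -sqrt(C1 + c^2)
 g(c) = sqrt(C1 + c^2)


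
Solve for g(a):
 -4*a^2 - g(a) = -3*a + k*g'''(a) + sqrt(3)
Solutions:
 g(a) = C1*exp(a*(-1/k)^(1/3)) + C2*exp(a*(-1/k)^(1/3)*(-1 + sqrt(3)*I)/2) + C3*exp(-a*(-1/k)^(1/3)*(1 + sqrt(3)*I)/2) - 4*a^2 + 3*a - sqrt(3)


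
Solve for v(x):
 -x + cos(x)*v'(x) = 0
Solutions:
 v(x) = C1 + Integral(x/cos(x), x)


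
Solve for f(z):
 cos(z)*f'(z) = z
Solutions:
 f(z) = C1 + Integral(z/cos(z), z)


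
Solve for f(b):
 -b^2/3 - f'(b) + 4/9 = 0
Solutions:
 f(b) = C1 - b^3/9 + 4*b/9


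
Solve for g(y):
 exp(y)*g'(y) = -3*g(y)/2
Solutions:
 g(y) = C1*exp(3*exp(-y)/2)


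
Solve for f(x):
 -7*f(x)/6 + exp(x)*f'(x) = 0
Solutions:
 f(x) = C1*exp(-7*exp(-x)/6)


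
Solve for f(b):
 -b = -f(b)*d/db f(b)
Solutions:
 f(b) = -sqrt(C1 + b^2)
 f(b) = sqrt(C1 + b^2)


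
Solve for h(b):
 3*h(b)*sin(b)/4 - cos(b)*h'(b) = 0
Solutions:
 h(b) = C1/cos(b)^(3/4)


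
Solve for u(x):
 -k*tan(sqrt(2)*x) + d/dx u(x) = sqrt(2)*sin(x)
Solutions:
 u(x) = C1 - sqrt(2)*k*log(cos(sqrt(2)*x))/2 - sqrt(2)*cos(x)


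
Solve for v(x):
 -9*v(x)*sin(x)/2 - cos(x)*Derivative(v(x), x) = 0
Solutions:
 v(x) = C1*cos(x)^(9/2)


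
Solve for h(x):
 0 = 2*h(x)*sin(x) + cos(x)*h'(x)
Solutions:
 h(x) = C1*cos(x)^2


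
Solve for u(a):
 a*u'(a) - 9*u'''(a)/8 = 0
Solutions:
 u(a) = C1 + Integral(C2*airyai(2*3^(1/3)*a/3) + C3*airybi(2*3^(1/3)*a/3), a)


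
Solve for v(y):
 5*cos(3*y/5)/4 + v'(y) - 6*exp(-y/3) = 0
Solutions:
 v(y) = C1 - 25*sin(3*y/5)/12 - 18*exp(-y/3)


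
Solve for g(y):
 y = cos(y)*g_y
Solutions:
 g(y) = C1 + Integral(y/cos(y), y)


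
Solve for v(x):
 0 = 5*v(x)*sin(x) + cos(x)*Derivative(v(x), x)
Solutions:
 v(x) = C1*cos(x)^5


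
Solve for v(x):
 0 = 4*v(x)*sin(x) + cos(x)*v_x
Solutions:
 v(x) = C1*cos(x)^4


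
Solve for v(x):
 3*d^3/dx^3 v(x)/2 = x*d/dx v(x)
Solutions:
 v(x) = C1 + Integral(C2*airyai(2^(1/3)*3^(2/3)*x/3) + C3*airybi(2^(1/3)*3^(2/3)*x/3), x)


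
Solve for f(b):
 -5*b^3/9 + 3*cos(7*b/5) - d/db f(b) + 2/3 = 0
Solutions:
 f(b) = C1 - 5*b^4/36 + 2*b/3 + 15*sin(7*b/5)/7


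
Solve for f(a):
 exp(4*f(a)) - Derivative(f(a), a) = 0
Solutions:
 f(a) = log(-(-1/(C1 + 4*a))^(1/4))
 f(a) = log(-1/(C1 + 4*a))/4
 f(a) = log(-I*(-1/(C1 + 4*a))^(1/4))
 f(a) = log(I*(-1/(C1 + 4*a))^(1/4))


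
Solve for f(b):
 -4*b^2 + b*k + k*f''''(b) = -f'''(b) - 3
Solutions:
 f(b) = C1 + C2*b + C3*b^2 + C4*exp(-b/k) + b^5/15 - 3*b^4*k/8 + b^3*(3*k^2 - 1)/2


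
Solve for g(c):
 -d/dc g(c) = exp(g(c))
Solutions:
 g(c) = log(1/(C1 + c))


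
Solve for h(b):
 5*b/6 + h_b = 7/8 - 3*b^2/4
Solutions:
 h(b) = C1 - b^3/4 - 5*b^2/12 + 7*b/8


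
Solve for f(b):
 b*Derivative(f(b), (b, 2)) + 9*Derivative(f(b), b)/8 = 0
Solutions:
 f(b) = C1 + C2/b^(1/8)


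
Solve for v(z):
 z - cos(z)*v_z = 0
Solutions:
 v(z) = C1 + Integral(z/cos(z), z)


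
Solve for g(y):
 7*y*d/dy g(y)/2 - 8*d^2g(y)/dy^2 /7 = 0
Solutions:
 g(y) = C1 + C2*erfi(7*sqrt(2)*y/8)


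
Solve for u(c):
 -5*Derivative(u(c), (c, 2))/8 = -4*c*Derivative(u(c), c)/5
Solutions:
 u(c) = C1 + C2*erfi(4*c/5)


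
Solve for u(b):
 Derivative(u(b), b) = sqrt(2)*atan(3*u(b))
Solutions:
 Integral(1/atan(3*_y), (_y, u(b))) = C1 + sqrt(2)*b


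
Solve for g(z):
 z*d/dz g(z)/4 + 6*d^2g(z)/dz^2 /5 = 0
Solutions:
 g(z) = C1 + C2*erf(sqrt(15)*z/12)


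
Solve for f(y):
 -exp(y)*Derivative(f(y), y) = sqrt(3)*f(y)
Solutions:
 f(y) = C1*exp(sqrt(3)*exp(-y))


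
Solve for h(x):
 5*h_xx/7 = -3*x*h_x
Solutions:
 h(x) = C1 + C2*erf(sqrt(210)*x/10)


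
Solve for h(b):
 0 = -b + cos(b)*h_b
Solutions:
 h(b) = C1 + Integral(b/cos(b), b)


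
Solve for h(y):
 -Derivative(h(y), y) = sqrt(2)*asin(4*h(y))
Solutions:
 Integral(1/asin(4*_y), (_y, h(y))) = C1 - sqrt(2)*y


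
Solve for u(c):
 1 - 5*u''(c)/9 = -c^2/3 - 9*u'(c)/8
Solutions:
 u(c) = C1 + C2*exp(81*c/40) - 8*c^3/81 - 320*c^2/2187 - 183064*c/177147


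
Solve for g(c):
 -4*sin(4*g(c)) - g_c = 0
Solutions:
 g(c) = -acos((-C1 - exp(32*c))/(C1 - exp(32*c)))/4 + pi/2
 g(c) = acos((-C1 - exp(32*c))/(C1 - exp(32*c)))/4


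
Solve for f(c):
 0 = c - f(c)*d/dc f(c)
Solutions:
 f(c) = -sqrt(C1 + c^2)
 f(c) = sqrt(C1 + c^2)


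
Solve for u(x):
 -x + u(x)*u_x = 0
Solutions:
 u(x) = -sqrt(C1 + x^2)
 u(x) = sqrt(C1 + x^2)


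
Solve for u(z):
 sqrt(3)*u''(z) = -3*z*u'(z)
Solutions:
 u(z) = C1 + C2*erf(sqrt(2)*3^(1/4)*z/2)


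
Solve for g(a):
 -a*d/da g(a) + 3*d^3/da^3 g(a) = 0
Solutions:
 g(a) = C1 + Integral(C2*airyai(3^(2/3)*a/3) + C3*airybi(3^(2/3)*a/3), a)


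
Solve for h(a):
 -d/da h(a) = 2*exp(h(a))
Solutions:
 h(a) = log(1/(C1 + 2*a))


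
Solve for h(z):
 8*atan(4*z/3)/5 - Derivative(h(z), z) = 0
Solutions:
 h(z) = C1 + 8*z*atan(4*z/3)/5 - 3*log(16*z^2 + 9)/5


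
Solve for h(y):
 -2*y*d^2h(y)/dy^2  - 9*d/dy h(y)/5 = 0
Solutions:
 h(y) = C1 + C2*y^(1/10)


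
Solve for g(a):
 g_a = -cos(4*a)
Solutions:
 g(a) = C1 - sin(4*a)/4


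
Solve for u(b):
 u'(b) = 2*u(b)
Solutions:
 u(b) = C1*exp(2*b)


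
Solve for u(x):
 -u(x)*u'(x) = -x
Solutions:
 u(x) = -sqrt(C1 + x^2)
 u(x) = sqrt(C1 + x^2)


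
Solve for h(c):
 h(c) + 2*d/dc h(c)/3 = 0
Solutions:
 h(c) = C1*exp(-3*c/2)


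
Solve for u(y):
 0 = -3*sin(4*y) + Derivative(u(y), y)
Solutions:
 u(y) = C1 - 3*cos(4*y)/4


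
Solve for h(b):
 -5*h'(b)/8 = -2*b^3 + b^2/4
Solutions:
 h(b) = C1 + 4*b^4/5 - 2*b^3/15


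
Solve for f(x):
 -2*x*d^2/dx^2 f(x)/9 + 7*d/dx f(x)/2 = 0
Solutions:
 f(x) = C1 + C2*x^(67/4)


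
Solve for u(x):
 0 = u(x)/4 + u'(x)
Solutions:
 u(x) = C1*exp(-x/4)


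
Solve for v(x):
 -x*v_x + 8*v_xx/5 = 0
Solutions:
 v(x) = C1 + C2*erfi(sqrt(5)*x/4)


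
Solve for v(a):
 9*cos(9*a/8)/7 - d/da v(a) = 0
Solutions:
 v(a) = C1 + 8*sin(9*a/8)/7


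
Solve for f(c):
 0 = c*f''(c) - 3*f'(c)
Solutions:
 f(c) = C1 + C2*c^4


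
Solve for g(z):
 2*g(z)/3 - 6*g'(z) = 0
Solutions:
 g(z) = C1*exp(z/9)


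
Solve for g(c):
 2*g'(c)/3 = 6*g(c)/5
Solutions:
 g(c) = C1*exp(9*c/5)


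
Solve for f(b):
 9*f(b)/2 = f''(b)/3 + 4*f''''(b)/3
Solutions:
 f(b) = C1*exp(-sqrt(2)*b*sqrt(-1 + sqrt(217))/4) + C2*exp(sqrt(2)*b*sqrt(-1 + sqrt(217))/4) + C3*sin(sqrt(2)*b*sqrt(1 + sqrt(217))/4) + C4*cos(sqrt(2)*b*sqrt(1 + sqrt(217))/4)


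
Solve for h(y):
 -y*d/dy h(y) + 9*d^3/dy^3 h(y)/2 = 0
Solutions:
 h(y) = C1 + Integral(C2*airyai(6^(1/3)*y/3) + C3*airybi(6^(1/3)*y/3), y)


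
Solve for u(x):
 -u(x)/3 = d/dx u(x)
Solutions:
 u(x) = C1*exp(-x/3)


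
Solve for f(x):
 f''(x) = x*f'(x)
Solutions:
 f(x) = C1 + C2*erfi(sqrt(2)*x/2)


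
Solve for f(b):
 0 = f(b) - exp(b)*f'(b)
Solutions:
 f(b) = C1*exp(-exp(-b))


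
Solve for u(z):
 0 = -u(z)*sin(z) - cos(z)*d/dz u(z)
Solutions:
 u(z) = C1*cos(z)


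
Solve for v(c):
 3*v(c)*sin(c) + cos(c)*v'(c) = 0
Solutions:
 v(c) = C1*cos(c)^3


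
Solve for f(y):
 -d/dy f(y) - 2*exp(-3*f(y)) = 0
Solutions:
 f(y) = log(C1 - 6*y)/3
 f(y) = log((-3^(1/3) - 3^(5/6)*I)*(C1 - 2*y)^(1/3)/2)
 f(y) = log((-3^(1/3) + 3^(5/6)*I)*(C1 - 2*y)^(1/3)/2)


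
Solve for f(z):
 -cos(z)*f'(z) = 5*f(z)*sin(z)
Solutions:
 f(z) = C1*cos(z)^5


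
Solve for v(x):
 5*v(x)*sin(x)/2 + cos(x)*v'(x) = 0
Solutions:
 v(x) = C1*cos(x)^(5/2)


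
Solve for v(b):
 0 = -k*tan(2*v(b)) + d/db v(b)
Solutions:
 v(b) = -asin(C1*exp(2*b*k))/2 + pi/2
 v(b) = asin(C1*exp(2*b*k))/2


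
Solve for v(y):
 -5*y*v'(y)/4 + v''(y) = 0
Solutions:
 v(y) = C1 + C2*erfi(sqrt(10)*y/4)


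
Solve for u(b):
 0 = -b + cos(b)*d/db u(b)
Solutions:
 u(b) = C1 + Integral(b/cos(b), b)


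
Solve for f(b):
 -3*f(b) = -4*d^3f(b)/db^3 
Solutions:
 f(b) = C3*exp(6^(1/3)*b/2) + (C1*sin(2^(1/3)*3^(5/6)*b/4) + C2*cos(2^(1/3)*3^(5/6)*b/4))*exp(-6^(1/3)*b/4)


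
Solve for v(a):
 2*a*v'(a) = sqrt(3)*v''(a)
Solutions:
 v(a) = C1 + C2*erfi(3^(3/4)*a/3)


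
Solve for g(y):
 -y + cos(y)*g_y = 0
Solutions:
 g(y) = C1 + Integral(y/cos(y), y)


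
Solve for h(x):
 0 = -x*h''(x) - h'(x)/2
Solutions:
 h(x) = C1 + C2*sqrt(x)


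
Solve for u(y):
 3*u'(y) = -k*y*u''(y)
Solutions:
 u(y) = C1 + y^(((re(k) - 3)*re(k) + im(k)^2)/(re(k)^2 + im(k)^2))*(C2*sin(3*log(y)*Abs(im(k))/(re(k)^2 + im(k)^2)) + C3*cos(3*log(y)*im(k)/(re(k)^2 + im(k)^2)))


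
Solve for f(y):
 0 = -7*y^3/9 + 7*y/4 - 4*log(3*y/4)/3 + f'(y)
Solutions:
 f(y) = C1 + 7*y^4/36 - 7*y^2/8 + 4*y*log(y)/3 - 8*y*log(2)/3 - 4*y/3 + 4*y*log(3)/3


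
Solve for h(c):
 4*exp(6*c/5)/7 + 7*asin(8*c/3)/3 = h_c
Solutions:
 h(c) = C1 + 7*c*asin(8*c/3)/3 + 7*sqrt(9 - 64*c^2)/24 + 10*exp(6*c/5)/21


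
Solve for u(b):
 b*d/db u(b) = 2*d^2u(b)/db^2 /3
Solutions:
 u(b) = C1 + C2*erfi(sqrt(3)*b/2)


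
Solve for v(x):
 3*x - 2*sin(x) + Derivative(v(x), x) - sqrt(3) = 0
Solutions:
 v(x) = C1 - 3*x^2/2 + sqrt(3)*x - 2*cos(x)


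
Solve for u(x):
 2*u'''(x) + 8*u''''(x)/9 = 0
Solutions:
 u(x) = C1 + C2*x + C3*x^2 + C4*exp(-9*x/4)


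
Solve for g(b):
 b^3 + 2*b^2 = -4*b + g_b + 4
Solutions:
 g(b) = C1 + b^4/4 + 2*b^3/3 + 2*b^2 - 4*b


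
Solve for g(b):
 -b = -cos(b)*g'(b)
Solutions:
 g(b) = C1 + Integral(b/cos(b), b)


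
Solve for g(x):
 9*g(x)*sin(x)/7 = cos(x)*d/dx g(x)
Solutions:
 g(x) = C1/cos(x)^(9/7)


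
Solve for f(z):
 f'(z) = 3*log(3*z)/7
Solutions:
 f(z) = C1 + 3*z*log(z)/7 - 3*z/7 + 3*z*log(3)/7


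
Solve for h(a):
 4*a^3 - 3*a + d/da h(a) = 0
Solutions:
 h(a) = C1 - a^4 + 3*a^2/2


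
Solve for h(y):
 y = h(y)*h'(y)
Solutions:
 h(y) = -sqrt(C1 + y^2)
 h(y) = sqrt(C1 + y^2)


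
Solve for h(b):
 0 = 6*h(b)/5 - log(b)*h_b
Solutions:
 h(b) = C1*exp(6*li(b)/5)


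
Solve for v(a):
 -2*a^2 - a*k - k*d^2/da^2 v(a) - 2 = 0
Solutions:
 v(a) = C1 + C2*a - a^4/(6*k) - a^3/6 - a^2/k


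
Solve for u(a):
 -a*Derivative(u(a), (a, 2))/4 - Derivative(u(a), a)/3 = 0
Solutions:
 u(a) = C1 + C2/a^(1/3)


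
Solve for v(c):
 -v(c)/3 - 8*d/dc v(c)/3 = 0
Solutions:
 v(c) = C1*exp(-c/8)


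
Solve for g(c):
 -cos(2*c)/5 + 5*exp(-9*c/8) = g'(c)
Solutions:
 g(c) = C1 - sin(2*c)/10 - 40*exp(-9*c/8)/9


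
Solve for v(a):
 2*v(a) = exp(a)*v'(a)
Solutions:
 v(a) = C1*exp(-2*exp(-a))


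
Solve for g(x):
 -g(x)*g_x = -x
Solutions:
 g(x) = -sqrt(C1 + x^2)
 g(x) = sqrt(C1 + x^2)


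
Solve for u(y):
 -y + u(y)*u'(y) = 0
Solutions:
 u(y) = -sqrt(C1 + y^2)
 u(y) = sqrt(C1 + y^2)


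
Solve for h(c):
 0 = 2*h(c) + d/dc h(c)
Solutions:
 h(c) = C1*exp(-2*c)


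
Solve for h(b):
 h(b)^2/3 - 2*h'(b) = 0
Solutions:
 h(b) = -6/(C1 + b)


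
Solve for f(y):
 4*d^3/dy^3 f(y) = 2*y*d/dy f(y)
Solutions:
 f(y) = C1 + Integral(C2*airyai(2^(2/3)*y/2) + C3*airybi(2^(2/3)*y/2), y)


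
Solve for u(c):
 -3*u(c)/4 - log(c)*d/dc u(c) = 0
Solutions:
 u(c) = C1*exp(-3*li(c)/4)


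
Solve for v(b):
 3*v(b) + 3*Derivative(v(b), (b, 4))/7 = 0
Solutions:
 v(b) = (C1*sin(sqrt(2)*7^(1/4)*b/2) + C2*cos(sqrt(2)*7^(1/4)*b/2))*exp(-sqrt(2)*7^(1/4)*b/2) + (C3*sin(sqrt(2)*7^(1/4)*b/2) + C4*cos(sqrt(2)*7^(1/4)*b/2))*exp(sqrt(2)*7^(1/4)*b/2)


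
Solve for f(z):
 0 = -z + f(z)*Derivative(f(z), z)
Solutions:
 f(z) = -sqrt(C1 + z^2)
 f(z) = sqrt(C1 + z^2)


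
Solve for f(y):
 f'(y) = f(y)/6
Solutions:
 f(y) = C1*exp(y/6)


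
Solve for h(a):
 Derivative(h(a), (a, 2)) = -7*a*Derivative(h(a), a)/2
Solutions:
 h(a) = C1 + C2*erf(sqrt(7)*a/2)


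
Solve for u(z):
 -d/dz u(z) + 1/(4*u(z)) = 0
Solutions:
 u(z) = -sqrt(C1 + 2*z)/2
 u(z) = sqrt(C1 + 2*z)/2


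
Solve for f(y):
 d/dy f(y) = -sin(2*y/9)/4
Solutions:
 f(y) = C1 + 9*cos(2*y/9)/8


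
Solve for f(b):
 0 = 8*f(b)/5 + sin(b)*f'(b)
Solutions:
 f(b) = C1*(cos(b) + 1)^(4/5)/(cos(b) - 1)^(4/5)


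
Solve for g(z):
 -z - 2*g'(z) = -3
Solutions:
 g(z) = C1 - z^2/4 + 3*z/2


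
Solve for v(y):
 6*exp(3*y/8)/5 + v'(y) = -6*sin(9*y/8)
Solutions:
 v(y) = C1 - 16*exp(3*y/8)/5 + 16*cos(9*y/8)/3


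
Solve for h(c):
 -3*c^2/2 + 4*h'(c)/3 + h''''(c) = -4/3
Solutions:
 h(c) = C1 + C4*exp(-6^(2/3)*c/3) + 3*c^3/8 - c + (C2*sin(2^(2/3)*3^(1/6)*c/2) + C3*cos(2^(2/3)*3^(1/6)*c/2))*exp(6^(2/3)*c/6)


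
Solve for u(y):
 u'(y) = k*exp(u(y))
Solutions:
 u(y) = log(-1/(C1 + k*y))


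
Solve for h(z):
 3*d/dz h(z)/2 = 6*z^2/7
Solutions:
 h(z) = C1 + 4*z^3/21


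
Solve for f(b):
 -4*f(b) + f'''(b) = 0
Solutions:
 f(b) = C3*exp(2^(2/3)*b) + (C1*sin(2^(2/3)*sqrt(3)*b/2) + C2*cos(2^(2/3)*sqrt(3)*b/2))*exp(-2^(2/3)*b/2)


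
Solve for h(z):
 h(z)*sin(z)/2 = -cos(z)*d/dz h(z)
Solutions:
 h(z) = C1*sqrt(cos(z))


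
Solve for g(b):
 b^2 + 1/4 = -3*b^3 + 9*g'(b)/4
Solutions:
 g(b) = C1 + b^4/3 + 4*b^3/27 + b/9


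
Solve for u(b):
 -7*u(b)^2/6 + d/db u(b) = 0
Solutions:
 u(b) = -6/(C1 + 7*b)


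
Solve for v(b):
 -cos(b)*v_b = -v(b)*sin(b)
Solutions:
 v(b) = C1/cos(b)


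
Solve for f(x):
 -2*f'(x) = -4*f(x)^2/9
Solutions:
 f(x) = -9/(C1 + 2*x)


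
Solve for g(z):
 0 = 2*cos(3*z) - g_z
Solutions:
 g(z) = C1 + 2*sin(3*z)/3


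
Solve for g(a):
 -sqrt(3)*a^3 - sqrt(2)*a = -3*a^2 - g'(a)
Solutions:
 g(a) = C1 + sqrt(3)*a^4/4 - a^3 + sqrt(2)*a^2/2


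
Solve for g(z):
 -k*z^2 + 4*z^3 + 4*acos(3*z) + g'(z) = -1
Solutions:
 g(z) = C1 + k*z^3/3 - z^4 - 4*z*acos(3*z) - z + 4*sqrt(1 - 9*z^2)/3


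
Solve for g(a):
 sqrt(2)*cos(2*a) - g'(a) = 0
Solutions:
 g(a) = C1 + sqrt(2)*sin(2*a)/2


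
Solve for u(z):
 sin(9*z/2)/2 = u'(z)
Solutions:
 u(z) = C1 - cos(9*z/2)/9


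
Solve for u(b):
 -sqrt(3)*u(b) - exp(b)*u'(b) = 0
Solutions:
 u(b) = C1*exp(sqrt(3)*exp(-b))


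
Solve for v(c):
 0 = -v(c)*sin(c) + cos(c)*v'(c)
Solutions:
 v(c) = C1/cos(c)


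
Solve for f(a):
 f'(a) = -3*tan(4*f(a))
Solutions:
 f(a) = -asin(C1*exp(-12*a))/4 + pi/4
 f(a) = asin(C1*exp(-12*a))/4


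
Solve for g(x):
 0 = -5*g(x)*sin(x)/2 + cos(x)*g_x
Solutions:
 g(x) = C1/cos(x)^(5/2)


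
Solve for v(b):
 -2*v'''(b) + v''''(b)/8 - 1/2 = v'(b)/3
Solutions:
 v(b) = C1 + C2*exp(b*(-2^(2/3)*(33*sqrt(17) + 1033)^(1/3) - 128*2^(1/3)/(33*sqrt(17) + 1033)^(1/3) + 32)/6)*sin(2^(1/3)*sqrt(3)*b*(-2^(1/3)*(33*sqrt(17) + 1033)^(1/3) + 128/(33*sqrt(17) + 1033)^(1/3))/6) + C3*exp(b*(-2^(2/3)*(33*sqrt(17) + 1033)^(1/3) - 128*2^(1/3)/(33*sqrt(17) + 1033)^(1/3) + 32)/6)*cos(2^(1/3)*sqrt(3)*b*(-2^(1/3)*(33*sqrt(17) + 1033)^(1/3) + 128/(33*sqrt(17) + 1033)^(1/3))/6) + C4*exp(b*(128*2^(1/3)/(33*sqrt(17) + 1033)^(1/3) + 16 + 2^(2/3)*(33*sqrt(17) + 1033)^(1/3))/3) - 3*b/2


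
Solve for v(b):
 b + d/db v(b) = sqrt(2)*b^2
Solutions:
 v(b) = C1 + sqrt(2)*b^3/3 - b^2/2


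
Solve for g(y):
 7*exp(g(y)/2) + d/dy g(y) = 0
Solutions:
 g(y) = 2*log(1/(C1 + 7*y)) + 2*log(2)


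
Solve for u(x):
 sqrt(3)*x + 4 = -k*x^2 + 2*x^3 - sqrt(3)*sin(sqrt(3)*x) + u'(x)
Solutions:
 u(x) = C1 + k*x^3/3 - x^4/2 + sqrt(3)*x^2/2 + 4*x - cos(sqrt(3)*x)


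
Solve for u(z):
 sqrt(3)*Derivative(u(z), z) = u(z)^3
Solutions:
 u(z) = -sqrt(6)*sqrt(-1/(C1 + sqrt(3)*z))/2
 u(z) = sqrt(6)*sqrt(-1/(C1 + sqrt(3)*z))/2


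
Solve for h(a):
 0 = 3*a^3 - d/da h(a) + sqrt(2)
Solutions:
 h(a) = C1 + 3*a^4/4 + sqrt(2)*a


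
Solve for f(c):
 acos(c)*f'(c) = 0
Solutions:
 f(c) = C1


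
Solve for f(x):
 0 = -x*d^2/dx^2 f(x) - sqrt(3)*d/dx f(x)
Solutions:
 f(x) = C1 + C2*x^(1 - sqrt(3))


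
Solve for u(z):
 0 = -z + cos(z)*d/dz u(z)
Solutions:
 u(z) = C1 + Integral(z/cos(z), z)


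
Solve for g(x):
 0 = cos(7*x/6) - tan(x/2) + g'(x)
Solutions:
 g(x) = C1 - 2*log(cos(x/2)) - 6*sin(7*x/6)/7


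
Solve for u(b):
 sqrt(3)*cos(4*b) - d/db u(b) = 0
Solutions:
 u(b) = C1 + sqrt(3)*sin(4*b)/4


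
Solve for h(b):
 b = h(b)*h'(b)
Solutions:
 h(b) = -sqrt(C1 + b^2)
 h(b) = sqrt(C1 + b^2)


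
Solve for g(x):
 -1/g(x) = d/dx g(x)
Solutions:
 g(x) = -sqrt(C1 - 2*x)
 g(x) = sqrt(C1 - 2*x)


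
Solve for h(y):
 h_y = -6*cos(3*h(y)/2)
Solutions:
 h(y) = -2*asin((C1 + exp(18*y))/(C1 - exp(18*y)))/3 + 2*pi/3
 h(y) = 2*asin((C1 + exp(18*y))/(C1 - exp(18*y)))/3


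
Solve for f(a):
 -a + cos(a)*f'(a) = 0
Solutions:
 f(a) = C1 + Integral(a/cos(a), a)


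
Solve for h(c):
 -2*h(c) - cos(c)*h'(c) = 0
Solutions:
 h(c) = C1*(sin(c) - 1)/(sin(c) + 1)


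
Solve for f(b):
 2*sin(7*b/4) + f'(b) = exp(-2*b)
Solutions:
 f(b) = C1 + 8*cos(7*b/4)/7 - exp(-2*b)/2


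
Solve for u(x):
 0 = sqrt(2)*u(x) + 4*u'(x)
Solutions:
 u(x) = C1*exp(-sqrt(2)*x/4)


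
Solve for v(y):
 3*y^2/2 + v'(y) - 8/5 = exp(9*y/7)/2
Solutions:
 v(y) = C1 - y^3/2 + 8*y/5 + 7*exp(9*y/7)/18


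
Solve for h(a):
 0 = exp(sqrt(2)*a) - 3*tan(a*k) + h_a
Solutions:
 h(a) = C1 + 3*Piecewise((-log(cos(a*k))/k, Ne(k, 0)), (0, True)) - sqrt(2)*exp(sqrt(2)*a)/2


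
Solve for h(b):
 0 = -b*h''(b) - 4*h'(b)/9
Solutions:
 h(b) = C1 + C2*b^(5/9)


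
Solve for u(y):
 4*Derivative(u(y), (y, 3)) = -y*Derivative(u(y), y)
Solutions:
 u(y) = C1 + Integral(C2*airyai(-2^(1/3)*y/2) + C3*airybi(-2^(1/3)*y/2), y)


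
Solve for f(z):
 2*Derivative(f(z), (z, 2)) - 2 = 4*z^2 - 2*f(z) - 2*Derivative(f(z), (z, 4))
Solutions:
 f(z) = 2*z^2 + (C1*sin(sqrt(3)*z/2) + C2*cos(sqrt(3)*z/2))*exp(-z/2) + (C3*sin(sqrt(3)*z/2) + C4*cos(sqrt(3)*z/2))*exp(z/2) - 3


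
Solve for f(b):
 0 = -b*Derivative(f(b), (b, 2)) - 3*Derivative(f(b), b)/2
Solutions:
 f(b) = C1 + C2/sqrt(b)


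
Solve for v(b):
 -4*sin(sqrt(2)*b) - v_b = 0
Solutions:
 v(b) = C1 + 2*sqrt(2)*cos(sqrt(2)*b)


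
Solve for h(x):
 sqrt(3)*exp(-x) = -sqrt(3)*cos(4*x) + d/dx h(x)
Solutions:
 h(x) = C1 + sqrt(3)*sin(4*x)/4 - sqrt(3)*exp(-x)


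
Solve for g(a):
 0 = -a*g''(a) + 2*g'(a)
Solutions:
 g(a) = C1 + C2*a^3


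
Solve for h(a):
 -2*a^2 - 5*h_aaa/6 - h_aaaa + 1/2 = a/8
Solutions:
 h(a) = C1 + C2*a + C3*a^2 + C4*exp(-5*a/6) - a^5/25 + 187*a^4/800 - 511*a^3/500


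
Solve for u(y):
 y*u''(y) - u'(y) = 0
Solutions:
 u(y) = C1 + C2*y^2


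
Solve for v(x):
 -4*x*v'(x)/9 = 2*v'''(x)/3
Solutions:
 v(x) = C1 + Integral(C2*airyai(-2^(1/3)*3^(2/3)*x/3) + C3*airybi(-2^(1/3)*3^(2/3)*x/3), x)


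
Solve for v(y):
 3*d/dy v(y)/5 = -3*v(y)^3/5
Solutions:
 v(y) = -sqrt(2)*sqrt(-1/(C1 - y))/2
 v(y) = sqrt(2)*sqrt(-1/(C1 - y))/2


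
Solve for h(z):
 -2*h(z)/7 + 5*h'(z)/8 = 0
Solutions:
 h(z) = C1*exp(16*z/35)


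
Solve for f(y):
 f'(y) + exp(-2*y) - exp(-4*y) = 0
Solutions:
 f(y) = C1 + exp(-2*y)/2 - exp(-4*y)/4


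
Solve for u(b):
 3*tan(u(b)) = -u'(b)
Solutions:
 u(b) = pi - asin(C1*exp(-3*b))
 u(b) = asin(C1*exp(-3*b))


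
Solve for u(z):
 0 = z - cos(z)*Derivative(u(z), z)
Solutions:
 u(z) = C1 + Integral(z/cos(z), z)


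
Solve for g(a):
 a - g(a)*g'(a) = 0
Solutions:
 g(a) = -sqrt(C1 + a^2)
 g(a) = sqrt(C1 + a^2)


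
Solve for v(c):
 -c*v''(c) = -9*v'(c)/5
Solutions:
 v(c) = C1 + C2*c^(14/5)


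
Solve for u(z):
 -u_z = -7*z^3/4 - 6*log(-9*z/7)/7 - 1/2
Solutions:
 u(z) = C1 + 7*z^4/16 + 6*z*log(-z)/7 + z*(-12*log(7) - 5 + 24*log(3))/14


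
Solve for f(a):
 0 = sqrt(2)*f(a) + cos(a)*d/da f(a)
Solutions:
 f(a) = C1*(sin(a) - 1)^(sqrt(2)/2)/(sin(a) + 1)^(sqrt(2)/2)


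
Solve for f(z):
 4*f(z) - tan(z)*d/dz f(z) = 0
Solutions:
 f(z) = C1*sin(z)^4


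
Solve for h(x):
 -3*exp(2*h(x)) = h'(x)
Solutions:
 h(x) = log(-sqrt(-1/(C1 - 3*x))) - log(2)/2
 h(x) = log(-1/(C1 - 3*x))/2 - log(2)/2


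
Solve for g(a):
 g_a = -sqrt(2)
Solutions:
 g(a) = C1 - sqrt(2)*a


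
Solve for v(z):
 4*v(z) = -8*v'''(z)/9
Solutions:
 v(z) = C3*exp(-6^(2/3)*z/2) + (C1*sin(3*2^(2/3)*3^(1/6)*z/4) + C2*cos(3*2^(2/3)*3^(1/6)*z/4))*exp(6^(2/3)*z/4)


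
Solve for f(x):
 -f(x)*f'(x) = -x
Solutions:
 f(x) = -sqrt(C1 + x^2)
 f(x) = sqrt(C1 + x^2)


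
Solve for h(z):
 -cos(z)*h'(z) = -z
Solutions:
 h(z) = C1 + Integral(z/cos(z), z)


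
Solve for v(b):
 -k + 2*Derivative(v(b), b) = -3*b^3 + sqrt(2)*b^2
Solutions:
 v(b) = C1 - 3*b^4/8 + sqrt(2)*b^3/6 + b*k/2


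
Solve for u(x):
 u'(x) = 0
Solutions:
 u(x) = C1


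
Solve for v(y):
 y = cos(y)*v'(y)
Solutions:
 v(y) = C1 + Integral(y/cos(y), y)


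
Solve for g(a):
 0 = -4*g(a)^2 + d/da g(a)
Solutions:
 g(a) = -1/(C1 + 4*a)


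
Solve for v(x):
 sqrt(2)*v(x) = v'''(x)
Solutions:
 v(x) = C3*exp(2^(1/6)*x) + (C1*sin(2^(1/6)*sqrt(3)*x/2) + C2*cos(2^(1/6)*sqrt(3)*x/2))*exp(-2^(1/6)*x/2)


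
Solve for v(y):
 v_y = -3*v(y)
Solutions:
 v(y) = C1*exp(-3*y)


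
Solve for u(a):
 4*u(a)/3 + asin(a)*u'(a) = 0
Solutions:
 u(a) = C1*exp(-4*Integral(1/asin(a), a)/3)


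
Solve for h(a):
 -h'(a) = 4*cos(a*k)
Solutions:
 h(a) = C1 - 4*sin(a*k)/k


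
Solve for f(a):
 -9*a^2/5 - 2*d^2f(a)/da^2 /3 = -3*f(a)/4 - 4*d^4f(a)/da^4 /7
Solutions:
 f(a) = 12*a^2/5 + (C1*sin(21^(1/4)*a*sin(atan(2*sqrt(35)/7)/2)/2) + C2*cos(21^(1/4)*a*sin(atan(2*sqrt(35)/7)/2)/2))*exp(-21^(1/4)*a*cos(atan(2*sqrt(35)/7)/2)/2) + (C3*sin(21^(1/4)*a*sin(atan(2*sqrt(35)/7)/2)/2) + C4*cos(21^(1/4)*a*sin(atan(2*sqrt(35)/7)/2)/2))*exp(21^(1/4)*a*cos(atan(2*sqrt(35)/7)/2)/2) + 64/15


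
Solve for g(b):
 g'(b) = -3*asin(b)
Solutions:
 g(b) = C1 - 3*b*asin(b) - 3*sqrt(1 - b^2)


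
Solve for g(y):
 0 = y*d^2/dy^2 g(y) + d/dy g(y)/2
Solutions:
 g(y) = C1 + C2*sqrt(y)


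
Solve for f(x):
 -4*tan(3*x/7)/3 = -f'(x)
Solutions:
 f(x) = C1 - 28*log(cos(3*x/7))/9


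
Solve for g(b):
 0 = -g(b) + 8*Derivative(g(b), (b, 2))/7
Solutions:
 g(b) = C1*exp(-sqrt(14)*b/4) + C2*exp(sqrt(14)*b/4)


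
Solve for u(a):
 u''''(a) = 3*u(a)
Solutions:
 u(a) = C1*exp(-3^(1/4)*a) + C2*exp(3^(1/4)*a) + C3*sin(3^(1/4)*a) + C4*cos(3^(1/4)*a)


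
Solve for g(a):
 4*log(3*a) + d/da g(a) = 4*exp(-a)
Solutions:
 g(a) = C1 - 4*a*log(a) + 4*a*(1 - log(3)) - 4*exp(-a)


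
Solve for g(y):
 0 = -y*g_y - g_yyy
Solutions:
 g(y) = C1 + Integral(C2*airyai(-y) + C3*airybi(-y), y)


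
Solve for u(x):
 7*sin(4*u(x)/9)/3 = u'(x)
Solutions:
 -7*x/3 + 9*log(cos(4*u(x)/9) - 1)/8 - 9*log(cos(4*u(x)/9) + 1)/8 = C1


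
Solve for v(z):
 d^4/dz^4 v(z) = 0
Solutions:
 v(z) = C1 + C2*z + C3*z^2 + C4*z^3


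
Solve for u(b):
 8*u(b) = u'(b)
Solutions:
 u(b) = C1*exp(8*b)


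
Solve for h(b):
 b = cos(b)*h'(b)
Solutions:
 h(b) = C1 + Integral(b/cos(b), b)


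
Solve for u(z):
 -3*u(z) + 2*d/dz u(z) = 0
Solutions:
 u(z) = C1*exp(3*z/2)


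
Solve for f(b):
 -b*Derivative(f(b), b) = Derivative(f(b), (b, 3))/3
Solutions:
 f(b) = C1 + Integral(C2*airyai(-3^(1/3)*b) + C3*airybi(-3^(1/3)*b), b)


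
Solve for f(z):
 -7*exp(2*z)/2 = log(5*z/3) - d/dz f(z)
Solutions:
 f(z) = C1 + z*log(z) + z*(-log(3) - 1 + log(5)) + 7*exp(2*z)/4


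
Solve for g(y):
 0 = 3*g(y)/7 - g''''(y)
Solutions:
 g(y) = C1*exp(-3^(1/4)*7^(3/4)*y/7) + C2*exp(3^(1/4)*7^(3/4)*y/7) + C3*sin(3^(1/4)*7^(3/4)*y/7) + C4*cos(3^(1/4)*7^(3/4)*y/7)


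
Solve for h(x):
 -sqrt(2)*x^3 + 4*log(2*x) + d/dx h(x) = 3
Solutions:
 h(x) = C1 + sqrt(2)*x^4/4 - 4*x*log(x) - x*log(16) + 7*x


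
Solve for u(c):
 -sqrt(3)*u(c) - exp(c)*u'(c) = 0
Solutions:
 u(c) = C1*exp(sqrt(3)*exp(-c))


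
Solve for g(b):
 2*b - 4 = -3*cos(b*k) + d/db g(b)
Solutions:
 g(b) = C1 + b^2 - 4*b + 3*sin(b*k)/k


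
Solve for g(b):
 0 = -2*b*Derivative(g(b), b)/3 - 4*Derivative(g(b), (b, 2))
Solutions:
 g(b) = C1 + C2*erf(sqrt(3)*b/6)


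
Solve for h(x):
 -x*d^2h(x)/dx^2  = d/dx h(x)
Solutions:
 h(x) = C1 + C2*log(x)


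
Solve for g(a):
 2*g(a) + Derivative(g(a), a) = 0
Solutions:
 g(a) = C1*exp(-2*a)


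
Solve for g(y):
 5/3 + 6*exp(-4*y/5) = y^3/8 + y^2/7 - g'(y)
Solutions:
 g(y) = C1 + y^4/32 + y^3/21 - 5*y/3 + 15*exp(-4*y/5)/2


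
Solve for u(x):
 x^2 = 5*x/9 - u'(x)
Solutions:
 u(x) = C1 - x^3/3 + 5*x^2/18


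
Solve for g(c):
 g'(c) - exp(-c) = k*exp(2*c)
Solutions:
 g(c) = C1 + k*exp(2*c)/2 - exp(-c)


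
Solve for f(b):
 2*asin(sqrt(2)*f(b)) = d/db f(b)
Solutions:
 Integral(1/asin(sqrt(2)*_y), (_y, f(b))) = C1 + 2*b


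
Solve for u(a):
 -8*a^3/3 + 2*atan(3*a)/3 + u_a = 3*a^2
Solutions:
 u(a) = C1 + 2*a^4/3 + a^3 - 2*a*atan(3*a)/3 + log(9*a^2 + 1)/9


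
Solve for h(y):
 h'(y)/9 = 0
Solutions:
 h(y) = C1


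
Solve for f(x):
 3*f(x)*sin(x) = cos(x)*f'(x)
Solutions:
 f(x) = C1/cos(x)^3


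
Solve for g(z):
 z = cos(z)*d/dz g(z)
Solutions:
 g(z) = C1 + Integral(z/cos(z), z)


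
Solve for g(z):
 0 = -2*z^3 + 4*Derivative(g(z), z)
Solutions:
 g(z) = C1 + z^4/8


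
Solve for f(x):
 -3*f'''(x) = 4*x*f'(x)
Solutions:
 f(x) = C1 + Integral(C2*airyai(-6^(2/3)*x/3) + C3*airybi(-6^(2/3)*x/3), x)


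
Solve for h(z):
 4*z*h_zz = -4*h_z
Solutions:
 h(z) = C1 + C2*log(z)


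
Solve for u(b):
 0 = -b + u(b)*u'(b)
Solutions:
 u(b) = -sqrt(C1 + b^2)
 u(b) = sqrt(C1 + b^2)


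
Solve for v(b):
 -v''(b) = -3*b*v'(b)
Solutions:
 v(b) = C1 + C2*erfi(sqrt(6)*b/2)


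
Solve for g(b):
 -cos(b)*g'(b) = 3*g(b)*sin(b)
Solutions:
 g(b) = C1*cos(b)^3


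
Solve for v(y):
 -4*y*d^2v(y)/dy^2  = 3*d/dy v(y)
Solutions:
 v(y) = C1 + C2*y^(1/4)


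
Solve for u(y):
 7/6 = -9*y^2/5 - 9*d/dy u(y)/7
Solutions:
 u(y) = C1 - 7*y^3/15 - 49*y/54


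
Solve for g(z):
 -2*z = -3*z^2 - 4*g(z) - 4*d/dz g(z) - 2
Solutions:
 g(z) = C1*exp(-z) - 3*z^2/4 + 2*z - 5/2


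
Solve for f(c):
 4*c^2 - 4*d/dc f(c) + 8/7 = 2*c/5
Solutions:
 f(c) = C1 + c^3/3 - c^2/20 + 2*c/7


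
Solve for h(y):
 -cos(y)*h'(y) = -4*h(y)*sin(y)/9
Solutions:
 h(y) = C1/cos(y)^(4/9)


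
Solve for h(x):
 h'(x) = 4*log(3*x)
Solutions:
 h(x) = C1 + 4*x*log(x) - 4*x + x*log(81)


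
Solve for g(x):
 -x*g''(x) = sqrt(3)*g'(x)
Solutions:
 g(x) = C1 + C2*x^(1 - sqrt(3))


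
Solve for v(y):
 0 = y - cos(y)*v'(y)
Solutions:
 v(y) = C1 + Integral(y/cos(y), y)


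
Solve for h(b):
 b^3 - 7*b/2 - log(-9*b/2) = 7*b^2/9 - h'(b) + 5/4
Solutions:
 h(b) = C1 - b^4/4 + 7*b^3/27 + 7*b^2/4 + b*log(-b) + b*(-log(2) + 1/4 + 2*log(3))


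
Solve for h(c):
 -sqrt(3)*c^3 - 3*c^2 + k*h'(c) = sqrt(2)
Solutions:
 h(c) = C1 + sqrt(3)*c^4/(4*k) + c^3/k + sqrt(2)*c/k


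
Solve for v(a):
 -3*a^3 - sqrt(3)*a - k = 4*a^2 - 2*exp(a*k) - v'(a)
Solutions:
 v(a) = C1 + 3*a^4/4 + 4*a^3/3 + sqrt(3)*a^2/2 + a*k - 2*exp(a*k)/k


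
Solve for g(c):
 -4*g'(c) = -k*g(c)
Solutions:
 g(c) = C1*exp(c*k/4)


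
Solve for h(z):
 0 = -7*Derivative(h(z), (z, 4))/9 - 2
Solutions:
 h(z) = C1 + C2*z + C3*z^2 + C4*z^3 - 3*z^4/28


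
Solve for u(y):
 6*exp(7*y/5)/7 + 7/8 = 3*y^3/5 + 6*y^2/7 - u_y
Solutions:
 u(y) = C1 + 3*y^4/20 + 2*y^3/7 - 7*y/8 - 30*exp(7*y/5)/49


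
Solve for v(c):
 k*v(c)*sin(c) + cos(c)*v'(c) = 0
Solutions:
 v(c) = C1*exp(k*log(cos(c)))


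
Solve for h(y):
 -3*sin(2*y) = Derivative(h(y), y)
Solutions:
 h(y) = C1 + 3*cos(2*y)/2


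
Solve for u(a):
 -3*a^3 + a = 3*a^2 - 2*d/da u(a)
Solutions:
 u(a) = C1 + 3*a^4/8 + a^3/2 - a^2/4


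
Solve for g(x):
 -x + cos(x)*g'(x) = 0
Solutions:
 g(x) = C1 + Integral(x/cos(x), x)


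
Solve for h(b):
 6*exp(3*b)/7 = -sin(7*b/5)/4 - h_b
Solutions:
 h(b) = C1 - 2*exp(3*b)/7 + 5*cos(7*b/5)/28


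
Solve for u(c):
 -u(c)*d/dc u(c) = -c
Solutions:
 u(c) = -sqrt(C1 + c^2)
 u(c) = sqrt(C1 + c^2)


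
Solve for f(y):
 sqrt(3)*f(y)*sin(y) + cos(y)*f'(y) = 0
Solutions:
 f(y) = C1*cos(y)^(sqrt(3))


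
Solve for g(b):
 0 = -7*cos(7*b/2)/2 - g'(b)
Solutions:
 g(b) = C1 - sin(7*b/2)


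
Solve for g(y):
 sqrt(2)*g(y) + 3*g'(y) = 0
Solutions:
 g(y) = C1*exp(-sqrt(2)*y/3)


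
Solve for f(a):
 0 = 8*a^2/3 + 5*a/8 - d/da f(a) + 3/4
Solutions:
 f(a) = C1 + 8*a^3/9 + 5*a^2/16 + 3*a/4


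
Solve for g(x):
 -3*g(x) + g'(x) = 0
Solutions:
 g(x) = C1*exp(3*x)


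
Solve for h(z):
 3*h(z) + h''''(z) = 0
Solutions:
 h(z) = (C1*sin(sqrt(2)*3^(1/4)*z/2) + C2*cos(sqrt(2)*3^(1/4)*z/2))*exp(-sqrt(2)*3^(1/4)*z/2) + (C3*sin(sqrt(2)*3^(1/4)*z/2) + C4*cos(sqrt(2)*3^(1/4)*z/2))*exp(sqrt(2)*3^(1/4)*z/2)


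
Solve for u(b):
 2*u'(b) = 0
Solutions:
 u(b) = C1


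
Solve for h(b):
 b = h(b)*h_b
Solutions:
 h(b) = -sqrt(C1 + b^2)
 h(b) = sqrt(C1 + b^2)


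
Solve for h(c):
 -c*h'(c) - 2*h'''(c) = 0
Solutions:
 h(c) = C1 + Integral(C2*airyai(-2^(2/3)*c/2) + C3*airybi(-2^(2/3)*c/2), c)


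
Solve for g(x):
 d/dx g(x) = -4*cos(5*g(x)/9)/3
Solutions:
 4*x/3 - 9*log(sin(5*g(x)/9) - 1)/10 + 9*log(sin(5*g(x)/9) + 1)/10 = C1


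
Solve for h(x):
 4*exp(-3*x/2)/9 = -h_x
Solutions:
 h(x) = C1 + 8*exp(-3*x/2)/27


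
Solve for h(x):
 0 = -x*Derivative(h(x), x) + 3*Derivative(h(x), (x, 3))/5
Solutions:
 h(x) = C1 + Integral(C2*airyai(3^(2/3)*5^(1/3)*x/3) + C3*airybi(3^(2/3)*5^(1/3)*x/3), x)


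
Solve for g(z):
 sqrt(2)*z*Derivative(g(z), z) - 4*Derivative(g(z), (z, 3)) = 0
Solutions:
 g(z) = C1 + Integral(C2*airyai(sqrt(2)*z/2) + C3*airybi(sqrt(2)*z/2), z)


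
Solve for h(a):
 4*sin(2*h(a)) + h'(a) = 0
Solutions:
 h(a) = pi - acos((-C1 - exp(16*a))/(C1 - exp(16*a)))/2
 h(a) = acos((-C1 - exp(16*a))/(C1 - exp(16*a)))/2


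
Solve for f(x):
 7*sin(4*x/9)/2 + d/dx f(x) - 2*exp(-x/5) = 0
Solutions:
 f(x) = C1 + 63*cos(4*x/9)/8 - 10*exp(-x/5)


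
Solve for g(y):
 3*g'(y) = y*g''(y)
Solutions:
 g(y) = C1 + C2*y^4


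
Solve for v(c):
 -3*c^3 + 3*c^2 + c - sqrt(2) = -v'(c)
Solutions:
 v(c) = C1 + 3*c^4/4 - c^3 - c^2/2 + sqrt(2)*c


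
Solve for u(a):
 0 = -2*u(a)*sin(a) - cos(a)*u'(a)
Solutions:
 u(a) = C1*cos(a)^2


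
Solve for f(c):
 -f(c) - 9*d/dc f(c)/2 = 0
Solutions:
 f(c) = C1*exp(-2*c/9)


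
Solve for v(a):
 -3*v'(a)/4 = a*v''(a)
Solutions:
 v(a) = C1 + C2*a^(1/4)


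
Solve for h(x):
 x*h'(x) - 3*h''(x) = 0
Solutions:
 h(x) = C1 + C2*erfi(sqrt(6)*x/6)


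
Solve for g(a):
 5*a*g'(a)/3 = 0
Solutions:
 g(a) = C1


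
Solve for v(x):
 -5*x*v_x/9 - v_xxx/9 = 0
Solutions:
 v(x) = C1 + Integral(C2*airyai(-5^(1/3)*x) + C3*airybi(-5^(1/3)*x), x)


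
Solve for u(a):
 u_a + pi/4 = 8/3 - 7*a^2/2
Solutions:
 u(a) = C1 - 7*a^3/6 - pi*a/4 + 8*a/3


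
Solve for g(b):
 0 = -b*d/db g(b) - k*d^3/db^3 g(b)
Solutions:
 g(b) = C1 + Integral(C2*airyai(b*(-1/k)^(1/3)) + C3*airybi(b*(-1/k)^(1/3)), b)


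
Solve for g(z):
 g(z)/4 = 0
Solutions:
 g(z) = 0


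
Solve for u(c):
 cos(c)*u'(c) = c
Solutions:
 u(c) = C1 + Integral(c/cos(c), c)


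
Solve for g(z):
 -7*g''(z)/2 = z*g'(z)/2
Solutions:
 g(z) = C1 + C2*erf(sqrt(14)*z/14)


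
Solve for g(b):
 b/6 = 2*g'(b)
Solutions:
 g(b) = C1 + b^2/24


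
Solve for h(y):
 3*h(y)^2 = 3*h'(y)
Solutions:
 h(y) = -1/(C1 + y)


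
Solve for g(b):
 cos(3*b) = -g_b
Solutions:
 g(b) = C1 - sin(3*b)/3


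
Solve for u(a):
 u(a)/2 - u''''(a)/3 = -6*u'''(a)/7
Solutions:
 u(a) = C1*exp(a*(9 - 7*sqrt(-2*7^(2/3)/(-243 + sqrt(78257))^(1/3) + 7^(1/3)*(-243 + sqrt(78257))^(1/3)/7 + 81/49))/14)*sin(a*sqrt(-162/49 - 2*7^(2/3)/(-243 + sqrt(78257))^(1/3) + 7^(1/3)*(-243 + sqrt(78257))^(1/3)/7 + 1458/(343*sqrt(-2*7^(2/3)/(-243 + sqrt(78257))^(1/3) + 7^(1/3)*(-243 + sqrt(78257))^(1/3)/7 + 81/49)))/2) + C2*exp(a*(9 - 7*sqrt(-2*7^(2/3)/(-243 + sqrt(78257))^(1/3) + 7^(1/3)*(-243 + sqrt(78257))^(1/3)/7 + 81/49))/14)*cos(a*sqrt(-162/49 - 2*7^(2/3)/(-243 + sqrt(78257))^(1/3) + 7^(1/3)*(-243 + sqrt(78257))^(1/3)/7 + 1458/(343*sqrt(-2*7^(2/3)/(-243 + sqrt(78257))^(1/3) + 7^(1/3)*(-243 + sqrt(78257))^(1/3)/7 + 81/49)))/2) + C3*exp(a*(7*sqrt(-2*7^(2/3)/(-243 + sqrt(78257))^(1/3) + 7^(1/3)*(-243 + sqrt(78257))^(1/3)/7 + 81/49) + 9 + 7*sqrt(-7^(1/3)*(-243 + sqrt(78257))^(1/3)/7 + 2*7^(2/3)/(-243 + sqrt(78257))^(1/3) + 162/49 + 1458/(343*sqrt(-2*7^(2/3)/(-243 + sqrt(78257))^(1/3) + 7^(1/3)*(-243 + sqrt(78257))^(1/3)/7 + 81/49))))/14) + C4*exp(a*(-7*sqrt(-7^(1/3)*(-243 + sqrt(78257))^(1/3)/7 + 2*7^(2/3)/(-243 + sqrt(78257))^(1/3) + 162/49 + 1458/(343*sqrt(-2*7^(2/3)/(-243 + sqrt(78257))^(1/3) + 7^(1/3)*(-243 + sqrt(78257))^(1/3)/7 + 81/49))) + 7*sqrt(-2*7^(2/3)/(-243 + sqrt(78257))^(1/3) + 7^(1/3)*(-243 + sqrt(78257))^(1/3)/7 + 81/49) + 9)/14)


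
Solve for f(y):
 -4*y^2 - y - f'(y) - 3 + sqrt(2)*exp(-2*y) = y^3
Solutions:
 f(y) = C1 - y^4/4 - 4*y^3/3 - y^2/2 - 3*y - sqrt(2)*exp(-2*y)/2


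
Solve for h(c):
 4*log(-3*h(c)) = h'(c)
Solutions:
 -Integral(1/(log(-_y) + log(3)), (_y, h(c)))/4 = C1 - c


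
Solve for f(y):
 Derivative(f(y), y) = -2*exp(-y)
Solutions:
 f(y) = C1 + 2*exp(-y)


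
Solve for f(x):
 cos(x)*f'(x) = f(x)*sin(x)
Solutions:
 f(x) = C1/cos(x)


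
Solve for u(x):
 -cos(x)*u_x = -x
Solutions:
 u(x) = C1 + Integral(x/cos(x), x)


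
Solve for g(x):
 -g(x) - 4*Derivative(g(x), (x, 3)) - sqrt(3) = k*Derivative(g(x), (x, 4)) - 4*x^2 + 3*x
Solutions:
 g(x) = C1*exp(x*Piecewise((-sqrt(-2*2^(1/3)*(-1/k^3)^(1/3) + 4/k^2)/2 - sqrt(2*2^(1/3)*(-1/k^3)^(1/3) + 8/k^2 + 16/(k^3*sqrt(-2*2^(1/3)*(-1/k^3)^(1/3) + 4/k^2)))/2 - 1/k, Eq(1/k, 0)), (-sqrt(2*(sqrt(-1/(27*k^3) + k^(-6)) + k^(-3))^(1/3) + 2/(3*k*(sqrt(-1/(27*k^3) + k^(-6)) + k^(-3))^(1/3)) + 4/k^2)/2 - sqrt(-2*(sqrt(-1/(27*k^3) + k^(-6)) + k^(-3))^(1/3) - 2/(3*k*(sqrt(-1/(27*k^3) + k^(-6)) + k^(-3))^(1/3)) + 8/k^2 + 16/(k^3*sqrt(2*(sqrt(-1/(27*k^3) + k^(-6)) + k^(-3))^(1/3) + 2/(3*k*(sqrt(-1/(27*k^3) + k^(-6)) + k^(-3))^(1/3)) + 4/k^2)))/2 - 1/k, True))) + C2*exp(x*Piecewise((-sqrt(-2*2^(1/3)*(-1/k^3)^(1/3) + 4/k^2)/2 + sqrt(2*2^(1/3)*(-1/k^3)^(1/3) + 8/k^2 + 16/(k^3*sqrt(-2*2^(1/3)*(-1/k^3)^(1/3) + 4/k^2)))/2 - 1/k, Eq(1/k, 0)), (-sqrt(2*(sqrt(-1/(27*k^3) + k^(-6)) + k^(-3))^(1/3) + 2/(3*k*(sqrt(-1/(27*k^3) + k^(-6)) + k^(-3))^(1/3)) + 4/k^2)/2 + sqrt(-2*(sqrt(-1/(27*k^3) + k^(-6)) + k^(-3))^(1/3) - 2/(3*k*(sqrt(-1/(27*k^3) + k^(-6)) + k^(-3))^(1/3)) + 8/k^2 + 16/(k^3*sqrt(2*(sqrt(-1/(27*k^3) + k^(-6)) + k^(-3))^(1/3) + 2/(3*k*(sqrt(-1/(27*k^3) + k^(-6)) + k^(-3))^(1/3)) + 4/k^2)))/2 - 1/k, True))) + C3*exp(x*Piecewise((sqrt(-2*2^(1/3)*(-1/k^3)^(1/3) + 4/k^2)/2 - sqrt(2*2^(1/3)*(-1/k^3)^(1/3) + 8/k^2 - 16/(k^3*sqrt(-2*2^(1/3)*(-1/k^3)^(1/3) + 4/k^2)))/2 - 1/k, Eq(1/k, 0)), (sqrt(2*(sqrt(-1/(27*k^3) + k^(-6)) + k^(-3))^(1/3) + 2/(3*k*(sqrt(-1/(27*k^3) + k^(-6)) + k^(-3))^(1/3)) + 4/k^2)/2 - sqrt(-2*(sqrt(-1/(27*k^3) + k^(-6)) + k^(-3))^(1/3) - 2/(3*k*(sqrt(-1/(27*k^3) + k^(-6)) + k^(-3))^(1/3)) + 8/k^2 - 16/(k^3*sqrt(2*(sqrt(-1/(27*k^3) + k^(-6)) + k^(-3))^(1/3) + 2/(3*k*(sqrt(-1/(27*k^3) + k^(-6)) + k^(-3))^(1/3)) + 4/k^2)))/2 - 1/k, True))) + C4*exp(x*Piecewise((sqrt(-2*2^(1/3)*(-1/k^3)^(1/3) + 4/k^2)/2 + sqrt(2*2^(1/3)*(-1/k^3)^(1/3) + 8/k^2 - 16/(k^3*sqrt(-2*2^(1/3)*(-1/k^3)^(1/3) + 4/k^2)))/2 - 1/k, Eq(1/k, 0)), (sqrt(2*(sqrt(-1/(27*k^3) + k^(-6)) + k^(-3))^(1/3) + 2/(3*k*(sqrt(-1/(27*k^3) + k^(-6)) + k^(-3))^(1/3)) + 4/k^2)/2 + sqrt(-2*(sqrt(-1/(27*k^3) + k^(-6)) + k^(-3))^(1/3) - 2/(3*k*(sqrt(-1/(27*k^3) + k^(-6)) + k^(-3))^(1/3)) + 8/k^2 - 16/(k^3*sqrt(2*(sqrt(-1/(27*k^3) + k^(-6)) + k^(-3))^(1/3) + 2/(3*k*(sqrt(-1/(27*k^3) + k^(-6)) + k^(-3))^(1/3)) + 4/k^2)))/2 - 1/k, True))) + 4*x^2 - 3*x - sqrt(3)


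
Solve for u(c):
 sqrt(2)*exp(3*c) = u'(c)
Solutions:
 u(c) = C1 + sqrt(2)*exp(3*c)/3


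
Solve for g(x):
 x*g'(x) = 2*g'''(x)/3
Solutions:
 g(x) = C1 + Integral(C2*airyai(2^(2/3)*3^(1/3)*x/2) + C3*airybi(2^(2/3)*3^(1/3)*x/2), x)


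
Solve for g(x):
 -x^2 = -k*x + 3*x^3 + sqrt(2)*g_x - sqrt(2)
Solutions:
 g(x) = C1 + sqrt(2)*k*x^2/4 - 3*sqrt(2)*x^4/8 - sqrt(2)*x^3/6 + x


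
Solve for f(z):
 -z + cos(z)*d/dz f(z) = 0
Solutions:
 f(z) = C1 + Integral(z/cos(z), z)


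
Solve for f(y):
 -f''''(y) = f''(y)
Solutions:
 f(y) = C1 + C2*y + C3*sin(y) + C4*cos(y)


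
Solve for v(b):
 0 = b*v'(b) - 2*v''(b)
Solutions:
 v(b) = C1 + C2*erfi(b/2)


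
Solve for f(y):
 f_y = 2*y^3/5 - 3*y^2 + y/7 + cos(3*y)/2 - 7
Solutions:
 f(y) = C1 + y^4/10 - y^3 + y^2/14 - 7*y + sin(3*y)/6


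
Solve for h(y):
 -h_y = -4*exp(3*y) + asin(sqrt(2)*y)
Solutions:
 h(y) = C1 - y*asin(sqrt(2)*y) - sqrt(2)*sqrt(1 - 2*y^2)/2 + 4*exp(3*y)/3


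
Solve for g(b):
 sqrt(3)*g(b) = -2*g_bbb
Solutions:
 g(b) = C3*exp(-2^(2/3)*3^(1/6)*b/2) + (C1*sin(6^(2/3)*b/4) + C2*cos(6^(2/3)*b/4))*exp(2^(2/3)*3^(1/6)*b/4)


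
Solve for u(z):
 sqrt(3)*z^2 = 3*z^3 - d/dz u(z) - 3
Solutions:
 u(z) = C1 + 3*z^4/4 - sqrt(3)*z^3/3 - 3*z


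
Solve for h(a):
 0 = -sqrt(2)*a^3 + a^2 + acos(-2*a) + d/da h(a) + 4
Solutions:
 h(a) = C1 + sqrt(2)*a^4/4 - a^3/3 - a*acos(-2*a) - 4*a - sqrt(1 - 4*a^2)/2


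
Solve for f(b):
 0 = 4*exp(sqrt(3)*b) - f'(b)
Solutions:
 f(b) = C1 + 4*sqrt(3)*exp(sqrt(3)*b)/3


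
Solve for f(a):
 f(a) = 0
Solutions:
 f(a) = 0


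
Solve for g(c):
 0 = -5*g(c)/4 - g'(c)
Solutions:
 g(c) = C1*exp(-5*c/4)


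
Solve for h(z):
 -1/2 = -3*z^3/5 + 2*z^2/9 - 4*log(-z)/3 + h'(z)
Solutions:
 h(z) = C1 + 3*z^4/20 - 2*z^3/27 + 4*z*log(-z)/3 - 11*z/6


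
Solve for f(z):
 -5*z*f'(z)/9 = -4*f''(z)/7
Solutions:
 f(z) = C1 + C2*erfi(sqrt(70)*z/12)


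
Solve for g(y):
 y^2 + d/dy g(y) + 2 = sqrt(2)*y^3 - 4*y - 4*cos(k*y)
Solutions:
 g(y) = C1 + sqrt(2)*y^4/4 - y^3/3 - 2*y^2 - 2*y - 4*sin(k*y)/k


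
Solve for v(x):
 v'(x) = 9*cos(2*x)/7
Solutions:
 v(x) = C1 + 9*sin(2*x)/14


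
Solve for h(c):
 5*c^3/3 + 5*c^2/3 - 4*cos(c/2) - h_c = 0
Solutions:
 h(c) = C1 + 5*c^4/12 + 5*c^3/9 - 8*sin(c/2)


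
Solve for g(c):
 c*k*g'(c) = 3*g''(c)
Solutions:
 g(c) = Piecewise((-sqrt(6)*sqrt(pi)*C1*erf(sqrt(6)*c*sqrt(-k)/6)/(2*sqrt(-k)) - C2, (k > 0) | (k < 0)), (-C1*c - C2, True))


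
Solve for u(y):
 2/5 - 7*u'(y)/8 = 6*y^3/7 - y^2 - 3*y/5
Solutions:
 u(y) = C1 - 12*y^4/49 + 8*y^3/21 + 12*y^2/35 + 16*y/35


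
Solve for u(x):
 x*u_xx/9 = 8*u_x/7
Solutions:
 u(x) = C1 + C2*x^(79/7)


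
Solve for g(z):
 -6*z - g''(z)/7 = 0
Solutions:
 g(z) = C1 + C2*z - 7*z^3


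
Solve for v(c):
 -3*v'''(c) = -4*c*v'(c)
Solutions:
 v(c) = C1 + Integral(C2*airyai(6^(2/3)*c/3) + C3*airybi(6^(2/3)*c/3), c)


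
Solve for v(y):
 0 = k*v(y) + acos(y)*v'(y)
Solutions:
 v(y) = C1*exp(-k*Integral(1/acos(y), y))


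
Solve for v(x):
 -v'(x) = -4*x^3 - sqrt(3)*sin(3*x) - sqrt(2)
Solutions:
 v(x) = C1 + x^4 + sqrt(2)*x - sqrt(3)*cos(3*x)/3


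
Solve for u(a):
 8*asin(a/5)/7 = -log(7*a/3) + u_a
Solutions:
 u(a) = C1 + a*log(a) + 8*a*asin(a/5)/7 - a*log(3) - a + a*log(7) + 8*sqrt(25 - a^2)/7


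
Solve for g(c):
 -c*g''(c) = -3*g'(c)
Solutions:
 g(c) = C1 + C2*c^4


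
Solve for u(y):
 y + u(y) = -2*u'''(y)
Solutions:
 u(y) = C3*exp(-2^(2/3)*y/2) - y + (C1*sin(2^(2/3)*sqrt(3)*y/4) + C2*cos(2^(2/3)*sqrt(3)*y/4))*exp(2^(2/3)*y/4)


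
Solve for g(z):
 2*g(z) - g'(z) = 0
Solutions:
 g(z) = C1*exp(2*z)
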